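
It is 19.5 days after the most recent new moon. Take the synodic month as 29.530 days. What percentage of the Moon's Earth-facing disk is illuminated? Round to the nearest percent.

Phase angle: θ = 360°·(19.5 d)/(29.530 d) = 237.7°.
cos 237.7° = (-0.534), so f = (1 − (-0.534))/2 = 0.767, so 77%.

77%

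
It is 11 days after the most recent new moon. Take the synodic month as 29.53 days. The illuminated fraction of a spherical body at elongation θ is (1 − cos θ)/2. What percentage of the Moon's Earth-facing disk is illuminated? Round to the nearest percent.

85%

The Moon has covered 11/29.53 of its cycle, so θ ≈ 360° × 11/29.53 = 134.1°.
With cos θ = (-0.696), the lit fraction is (1 − (-0.696))/2 ≈ 0.848, so 85%.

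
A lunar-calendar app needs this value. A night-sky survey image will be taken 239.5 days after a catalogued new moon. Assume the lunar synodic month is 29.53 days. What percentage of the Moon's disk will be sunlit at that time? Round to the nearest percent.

12%

Reduce mod P: 239.5 − 8×29.53 = 3.26 d into the current lunation.
Phase angle: θ = 360°·(3.26 d)/(29.53 d) = 39.7°.
With cos θ = 0.769, the lit fraction is (1 − 0.769)/2 ≈ 0.116, so 12%.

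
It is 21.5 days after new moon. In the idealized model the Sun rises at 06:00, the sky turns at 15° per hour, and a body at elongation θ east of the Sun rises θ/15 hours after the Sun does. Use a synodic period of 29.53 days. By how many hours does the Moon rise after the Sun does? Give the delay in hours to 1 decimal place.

The Moon has covered 21.5/29.53 of its cycle, so θ ≈ 360° × 21.5/29.53 = 262.1°.
At 15° of sky rotation per hour, 262.1° corresponds to a 17.47 h lag.
So the Moon rises 17.47 h after the Sun.

17.5 h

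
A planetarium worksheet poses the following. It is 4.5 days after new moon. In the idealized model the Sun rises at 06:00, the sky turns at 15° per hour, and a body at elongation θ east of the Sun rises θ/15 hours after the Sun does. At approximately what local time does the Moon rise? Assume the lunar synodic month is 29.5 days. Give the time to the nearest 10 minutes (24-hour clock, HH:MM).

The Moon has covered 4.5/29.5 of its cycle, so θ ≈ 360° × 4.5/29.5 = 54.9°.
The Moon trails the Sun by θ/15 = 54.9/15 ≈ 3.66 hours.
06:00 + 3.661 h ≈ 09:40 → 09:40 to the nearest ten minutes.

09:40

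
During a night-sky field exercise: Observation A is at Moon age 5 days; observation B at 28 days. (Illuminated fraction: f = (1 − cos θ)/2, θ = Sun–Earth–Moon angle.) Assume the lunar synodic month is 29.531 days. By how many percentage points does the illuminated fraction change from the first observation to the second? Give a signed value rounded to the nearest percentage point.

First observation: θ = 360°·5/29.531 = 61.0°, so f = 0.257.
Second observation: θ = 341.3°, f = 0.026.
Δf = 0.026 − 0.257 = -0.231, i.e. -23 pp.

-23 percentage points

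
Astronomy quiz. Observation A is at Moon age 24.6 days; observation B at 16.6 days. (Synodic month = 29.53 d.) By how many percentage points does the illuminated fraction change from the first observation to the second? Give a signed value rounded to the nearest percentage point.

First observation: θ = 360°·24.6/29.53 = 299.9°, so f = 0.251.
Second observation: θ = 202.4°, f = 0.962.
Δf = 0.962 − 0.251 = +0.712, i.e. +71 pp.

+71 pp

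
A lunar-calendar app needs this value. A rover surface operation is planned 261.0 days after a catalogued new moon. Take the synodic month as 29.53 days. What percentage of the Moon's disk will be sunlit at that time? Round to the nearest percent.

24%

261.0/29.53 = 8.838 lunations, so 8 complete cycles and 24.76 d into the next.
Phase angle: θ = 360°·(24.76 d)/(29.53 d) = 301.8°.
With cos θ = 0.528, the lit fraction is (1 − 0.528)/2 ≈ 0.236, so 24%.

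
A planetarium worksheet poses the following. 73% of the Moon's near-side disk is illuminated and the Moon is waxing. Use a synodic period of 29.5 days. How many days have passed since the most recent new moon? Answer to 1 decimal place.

cos θ = 1 − 2f = -0.460, giving a principal value of 117.4°.
Before full moon the principal value applies: θ = 117.4°.
That fraction of the synodic month is 117.4/360 × 29.5 d ≈ 9.62 d.

9.6 days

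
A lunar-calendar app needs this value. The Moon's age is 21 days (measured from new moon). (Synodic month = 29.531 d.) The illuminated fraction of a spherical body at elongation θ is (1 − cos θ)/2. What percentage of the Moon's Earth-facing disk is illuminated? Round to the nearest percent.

62%

Phase angle: θ = 360°·(21 d)/(29.531 d) = 256.0°.
cos 256.0° = (-0.242), so f = (1 − (-0.242))/2 = 0.621, so 62%.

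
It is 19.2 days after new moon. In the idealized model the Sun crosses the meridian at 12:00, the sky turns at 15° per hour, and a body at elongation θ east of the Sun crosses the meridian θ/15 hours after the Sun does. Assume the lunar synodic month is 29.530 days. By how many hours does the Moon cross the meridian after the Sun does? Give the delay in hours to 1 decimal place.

The Moon has covered 19.2/29.530 of its cycle, so θ ≈ 360° × 19.2/29.530 = 234.1°.
The Moon trails the Sun by θ/15 = 234.1/15 ≈ 15.60 hours.
So the Moon crosses the meridian 15.60 h after the Sun.

15.6 h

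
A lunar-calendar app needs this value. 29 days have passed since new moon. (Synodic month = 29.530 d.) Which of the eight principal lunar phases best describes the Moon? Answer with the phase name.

At 29/29.530 of the cycle, θ ≈ 354° — the new moon range.

new moon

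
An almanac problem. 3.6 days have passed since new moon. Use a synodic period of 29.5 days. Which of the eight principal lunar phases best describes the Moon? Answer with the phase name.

waxing crescent

θ ≈ 360° × 3.6/29.5 = 44°, which falls in the waxing crescent sector.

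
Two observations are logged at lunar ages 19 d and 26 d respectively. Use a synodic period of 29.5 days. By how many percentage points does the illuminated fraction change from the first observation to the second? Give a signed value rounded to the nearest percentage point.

θ₁ = 360° × 19/29.5 = 231.9°, f₁ = (1 − cos θ₁)/2 = 0.809.
θ₂ = 360° × 26/29.5 = 317.3°, f₂ = (1 − cos θ₂)/2 = 0.133.
Change = f₂ − f₁ = -0.676 → -68 percentage points.

-68 pp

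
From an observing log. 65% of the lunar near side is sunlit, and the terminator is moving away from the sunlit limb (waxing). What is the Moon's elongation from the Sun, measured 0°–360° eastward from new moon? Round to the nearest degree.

From f = (1 − cos θ)/2: cos θ = 1 − 2×0.65 = -0.300; arccos → 107.5°.
Before full moon the principal value applies: θ = 107.5°.

107°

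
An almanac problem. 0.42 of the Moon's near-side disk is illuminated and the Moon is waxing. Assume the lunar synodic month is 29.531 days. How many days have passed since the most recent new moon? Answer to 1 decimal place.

cos θ = 1 − 2f = 0.160, giving a principal value of 80.8°.
The Moon is waxing (0°–180°), so θ = 80.8° directly.
That fraction of the synodic month is 80.8/360 × 29.531 d ≈ 6.63 d.

6.6 days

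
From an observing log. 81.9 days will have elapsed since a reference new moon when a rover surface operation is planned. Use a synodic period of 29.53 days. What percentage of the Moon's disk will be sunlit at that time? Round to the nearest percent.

Reduce mod P: 81.9 − 2×29.53 = 22.84 d into the current lunation.
Elongation θ = 360° × 22.84/29.53 ≈ 278.4°.
cos 278.4° = 0.147, so f = (1 − 0.147)/2 = 0.427, so 43%.

43%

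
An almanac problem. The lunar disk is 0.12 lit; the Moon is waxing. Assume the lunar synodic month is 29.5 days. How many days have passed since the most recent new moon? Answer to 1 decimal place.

cos θ = 1 − 2f = 0.760, giving a principal value of 40.5°.
Waxing ⇒ before full, so θ = 40.5°.
Age = 29.5 × 40.5°/360° ≈ 3.32 days.

3.3 days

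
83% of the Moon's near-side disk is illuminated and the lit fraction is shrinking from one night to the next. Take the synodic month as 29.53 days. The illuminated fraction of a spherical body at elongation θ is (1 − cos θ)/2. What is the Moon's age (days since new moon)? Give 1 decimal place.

Invert f = (1 − cos θ)/2 to get cos θ = 1 − 2(0.83) = -0.660, hence θ₀ = arccos -0.660 = 131.3°.
Since the Moon is past full (waning), take the reflex angle: θ = 360° − 131.3° = 228.7°.
That fraction of the synodic month is 228.7/360 × 29.53 d ≈ 18.76 d.

18.8 days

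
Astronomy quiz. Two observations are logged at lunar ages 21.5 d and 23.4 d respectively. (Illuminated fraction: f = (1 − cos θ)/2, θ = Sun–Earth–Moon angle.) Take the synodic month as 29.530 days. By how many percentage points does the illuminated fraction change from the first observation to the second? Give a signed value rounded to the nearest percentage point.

-20 pp

θ₁ = 360° × 21.5/29.530 = 262.1°, f₁ = (1 − cos θ₁)/2 = 0.569.
θ₂ = 360° × 23.4/29.530 = 285.3°, f₂ = (1 − cos θ₂)/2 = 0.368.
Change = f₂ − f₁ = -0.200 → -20 percentage points.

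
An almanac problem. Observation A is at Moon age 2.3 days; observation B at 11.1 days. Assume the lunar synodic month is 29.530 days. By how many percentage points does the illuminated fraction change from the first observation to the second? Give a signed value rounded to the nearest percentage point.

+80 pp

First observation: θ = 360°·2.3/29.530 = 28.0°, so f = 0.059.
Second observation: θ = 135.3°, f = 0.856.
Δf = 0.856 − 0.059 = +0.797, i.e. +80 pp.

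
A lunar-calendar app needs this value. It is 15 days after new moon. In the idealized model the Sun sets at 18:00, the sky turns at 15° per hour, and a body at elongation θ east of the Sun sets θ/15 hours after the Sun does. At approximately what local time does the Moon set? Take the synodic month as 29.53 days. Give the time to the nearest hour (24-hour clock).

06:00

The Moon has covered 15/29.53 of its cycle, so θ ≈ 360° × 15/29.53 = 182.9°.
The Moon trails the Sun by θ/15 = 182.9/15 ≈ 12.19 hours.
18:00 + 12.19 h ≈ 06:11 → 06:00 to the nearest hour.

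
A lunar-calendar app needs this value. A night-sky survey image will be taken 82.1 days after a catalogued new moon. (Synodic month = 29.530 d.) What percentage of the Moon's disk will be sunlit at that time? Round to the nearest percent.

82.1 d spans 2 complete synodic months (2 × 29.530 = 59.06 d) plus 23.04 d.
Elongation θ = 360° × 23.04/29.530 ≈ 280.9°.
Illuminated fraction = (1 − cos 280.9°)/2 = (1 − 0.189)/2 ≈ 0.406, so 41%.

41%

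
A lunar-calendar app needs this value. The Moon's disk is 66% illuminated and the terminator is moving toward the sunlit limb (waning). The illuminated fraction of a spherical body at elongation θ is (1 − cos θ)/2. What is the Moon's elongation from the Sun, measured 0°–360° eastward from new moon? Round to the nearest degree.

251°

cos θ = 1 − 2f = -0.320, giving a principal value of 108.7°.
Since the Moon is past full (waning), take the reflex angle: θ = 360° − 108.7° = 251.3°.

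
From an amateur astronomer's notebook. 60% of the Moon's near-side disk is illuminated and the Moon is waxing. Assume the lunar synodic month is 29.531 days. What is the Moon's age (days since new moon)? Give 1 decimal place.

From f = (1 − cos θ)/2: cos θ = 1 − 2×0.60 = -0.200; arccos → 101.5°.
Before full moon the principal value applies: θ = 101.5°.
Age = 29.531 × 101.5°/360° ≈ 8.33 days.

8.3 days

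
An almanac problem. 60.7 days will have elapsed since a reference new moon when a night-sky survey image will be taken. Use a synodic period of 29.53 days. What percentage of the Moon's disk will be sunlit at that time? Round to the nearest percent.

60.7 d spans 2 complete synodic months (2 × 29.53 = 59.06 d) plus 1.64 d.
Phase angle: θ = 360°·(1.64 d)/(29.53 d) = 20.0°.
With cos θ = 0.940, the lit fraction is (1 − 0.940)/2 ≈ 0.030, so 3%.

3%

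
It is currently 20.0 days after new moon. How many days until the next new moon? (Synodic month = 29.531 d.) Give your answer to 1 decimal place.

9.5 days

One full lunation from the last new moon is 29.531 d; remaining = 29.531 − 20.0 = 9.531 d.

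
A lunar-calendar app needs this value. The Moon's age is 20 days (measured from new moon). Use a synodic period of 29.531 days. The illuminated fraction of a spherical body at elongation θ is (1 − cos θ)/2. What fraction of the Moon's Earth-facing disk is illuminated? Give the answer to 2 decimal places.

Elongation θ = 360° × 20/29.531 ≈ 243.8°.
With cos θ = (-0.441), the lit fraction is (1 − (-0.441))/2 ≈ 0.721.

0.72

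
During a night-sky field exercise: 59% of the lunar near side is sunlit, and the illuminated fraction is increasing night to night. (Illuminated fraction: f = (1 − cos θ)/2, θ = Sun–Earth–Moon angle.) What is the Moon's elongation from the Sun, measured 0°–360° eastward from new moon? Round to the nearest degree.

From f = (1 − cos θ)/2: cos θ = 1 − 2×0.59 = -0.180; arccos → 100.4°.
Waxing ⇒ before full, so θ = 100.4°.

100°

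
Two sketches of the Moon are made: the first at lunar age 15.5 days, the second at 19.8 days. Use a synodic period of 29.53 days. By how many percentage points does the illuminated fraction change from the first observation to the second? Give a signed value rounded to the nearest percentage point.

First observation: θ = 360°·15.5/29.53 = 189.0°, so f = 0.994.
Second observation: θ = 241.4°, f = 0.739.
Δf = 0.739 − 0.994 = -0.254, i.e. -25 pp.

-25 percentage points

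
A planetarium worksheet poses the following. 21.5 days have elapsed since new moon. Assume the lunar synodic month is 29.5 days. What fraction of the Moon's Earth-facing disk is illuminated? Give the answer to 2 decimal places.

0.57

Elongation θ = 360° × 21.5/29.5 ≈ 262.4°.
With cos θ = (-0.133), the lit fraction is (1 − (-0.133))/2 ≈ 0.566.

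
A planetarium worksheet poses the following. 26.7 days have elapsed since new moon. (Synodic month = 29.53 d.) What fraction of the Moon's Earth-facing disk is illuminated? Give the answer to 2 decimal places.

Elongation θ = 360° × 26.7/29.53 ≈ 325.5°.
With cos θ = 0.824, the lit fraction is (1 − 0.824)/2 ≈ 0.088.

0.09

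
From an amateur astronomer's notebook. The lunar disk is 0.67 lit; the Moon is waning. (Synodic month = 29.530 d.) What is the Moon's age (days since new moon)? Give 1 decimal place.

From f = (1 − cos θ)/2: cos θ = 1 − 2×0.67 = -0.340; arccos → 109.9°.
A waning Moon lies in 180°–360°, so θ = 360° − 109.9° = 250.1°.
At 360°/29.530 d per day, 250.1° corresponds to 20.52 days.

20.5 days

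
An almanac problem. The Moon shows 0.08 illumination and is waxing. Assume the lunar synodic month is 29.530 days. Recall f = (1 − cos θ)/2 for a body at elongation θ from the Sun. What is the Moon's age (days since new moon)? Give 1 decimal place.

cos θ = 1 − 2f = 0.840, giving a principal value of 32.9°.
The Moon is waxing (0°–180°), so θ = 32.9° directly.
Age = 29.530 × 32.9°/360° ≈ 2.70 days.

2.7 days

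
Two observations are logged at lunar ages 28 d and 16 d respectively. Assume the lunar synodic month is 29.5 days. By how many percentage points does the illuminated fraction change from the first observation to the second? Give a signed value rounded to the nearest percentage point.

θ₁ = 360° × 28/29.5 = 341.7°, f₁ = (1 − cos θ₁)/2 = 0.025.
θ₂ = 360° × 16/29.5 = 195.3°, f₂ = (1 − cos θ₂)/2 = 0.982.
Change = f₂ − f₁ = +0.957 → +96 percentage points.

+96 pp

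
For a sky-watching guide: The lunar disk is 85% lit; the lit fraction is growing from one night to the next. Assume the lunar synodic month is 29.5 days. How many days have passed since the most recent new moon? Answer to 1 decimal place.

From f = (1 − cos θ)/2: cos θ = 1 − 2×0.85 = -0.700; arccos → 134.4°.
Before full moon the principal value applies: θ = 134.4°.
At 360°/29.5 d per day, 134.4° corresponds to 11.02 days.

11.0 days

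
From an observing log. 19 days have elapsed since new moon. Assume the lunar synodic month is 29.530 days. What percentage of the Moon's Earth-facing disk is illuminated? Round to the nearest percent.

Elongation θ = 360° × 19/29.530 ≈ 231.6°.
Illuminated fraction = (1 − cos 231.6°)/2 = (1 − (-0.621))/2 ≈ 0.810, so 81%.

81%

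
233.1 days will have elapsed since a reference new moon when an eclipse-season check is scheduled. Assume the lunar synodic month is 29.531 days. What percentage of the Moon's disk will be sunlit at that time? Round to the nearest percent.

11%

233.1/29.531 = 7.893 lunations, so 7 complete cycles and 26.38 d into the next.
Phase angle: θ = 360°·(26.38 d)/(29.531 d) = 321.6°.
With cos θ = 0.784, the lit fraction is (1 − 0.784)/2 ≈ 0.108, so 11%.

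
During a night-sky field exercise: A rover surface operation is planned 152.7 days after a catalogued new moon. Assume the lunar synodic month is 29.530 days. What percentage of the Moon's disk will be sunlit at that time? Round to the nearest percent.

152.7/29.530 = 5.171 lunations, so 5 complete cycles and 5.05 d into the next.
Phase angle: θ = 360°·(5.05 d)/(29.530 d) = 61.6°.
Illuminated fraction = (1 − cos 61.6°)/2 = (1 − 0.476)/2 ≈ 0.262, so 26%.

26%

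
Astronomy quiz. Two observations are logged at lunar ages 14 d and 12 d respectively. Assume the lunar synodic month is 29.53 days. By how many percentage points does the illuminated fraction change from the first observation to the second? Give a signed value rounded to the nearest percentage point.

First observation: θ = 360°·14/29.53 = 170.7°, so f = 0.993.
Second observation: θ = 146.3°, f = 0.916.
Δf = 0.916 − 0.993 = -0.077, i.e. -8 pp.

-8 percentage points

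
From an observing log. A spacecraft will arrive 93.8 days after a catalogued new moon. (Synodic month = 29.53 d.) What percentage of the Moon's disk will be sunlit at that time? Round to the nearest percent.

93.8/29.53 = 3.176 lunations, so 3 complete cycles and 5.21 d into the next.
Phase angle: θ = 360°·(5.21 d)/(29.53 d) = 63.5°.
cos 63.5° = 0.446, so f = (1 − 0.446)/2 = 0.277, so 28%.

28%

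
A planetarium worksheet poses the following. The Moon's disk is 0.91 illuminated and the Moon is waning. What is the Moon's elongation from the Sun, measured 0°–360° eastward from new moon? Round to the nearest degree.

215°

From f = (1 − cos θ)/2: cos θ = 1 − 2×0.91 = -0.820; arccos → 145.1°.
Waning ⇒ past full, so θ = 360° − 145.1° = 214.9°.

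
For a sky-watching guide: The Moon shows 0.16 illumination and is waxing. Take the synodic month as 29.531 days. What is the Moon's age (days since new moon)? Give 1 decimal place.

3.9 days

cos θ = 1 − 2f = 0.680, giving a principal value of 47.2°.
The Moon is waxing (0°–180°), so θ = 47.2° directly.
That fraction of the synodic month is 47.2/360 × 29.531 d ≈ 3.87 d.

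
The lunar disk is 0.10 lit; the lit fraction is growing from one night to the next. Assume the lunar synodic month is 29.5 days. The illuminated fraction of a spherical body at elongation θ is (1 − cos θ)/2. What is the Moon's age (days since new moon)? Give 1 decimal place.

From f = (1 − cos θ)/2: cos θ = 1 − 2×0.10 = 0.800; arccos → 36.9°.
The Moon is waxing (0°–180°), so θ = 36.9° directly.
At 360°/29.5 d per day, 36.9° corresponds to 3.02 days.

3.0 days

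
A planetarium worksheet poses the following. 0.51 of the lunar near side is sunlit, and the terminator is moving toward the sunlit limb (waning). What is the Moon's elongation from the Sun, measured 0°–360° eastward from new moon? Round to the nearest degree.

269°

From f = (1 − cos θ)/2: cos θ = 1 − 2×0.51 = -0.020; arccos → 91.1°.
Since the Moon is past full (waning), take the reflex angle: θ = 360° − 91.1° = 268.9°.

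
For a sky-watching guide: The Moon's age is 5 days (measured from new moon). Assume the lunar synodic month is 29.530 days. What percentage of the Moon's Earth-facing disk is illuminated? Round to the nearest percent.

Phase angle: θ = 360°·(5 d)/(29.530 d) = 61.0°.
cos 61.0° = 0.485, so f = (1 − 0.485)/2 = 0.257, so 26%.

26%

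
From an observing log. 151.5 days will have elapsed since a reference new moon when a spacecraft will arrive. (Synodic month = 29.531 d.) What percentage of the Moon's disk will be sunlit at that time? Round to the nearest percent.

16%

151.5 d spans 5 complete synodic months (5 × 29.531 = 147.66 d) plus 3.84 d.
Elongation θ = 360° × 3.84/29.531 ≈ 46.9°.
With cos θ = 0.684, the lit fraction is (1 − 0.684)/2 ≈ 0.158, so 16%.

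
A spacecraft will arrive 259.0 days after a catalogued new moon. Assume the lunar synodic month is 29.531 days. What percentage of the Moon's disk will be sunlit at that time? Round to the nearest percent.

259.0/29.531 = 8.770 lunations, so 8 complete cycles and 22.75 d into the next.
Phase angle: θ = 360°·(22.75 d)/(29.531 d) = 277.4°.
With cos θ = 0.128, the lit fraction is (1 − 0.128)/2 ≈ 0.436, so 44%.

44%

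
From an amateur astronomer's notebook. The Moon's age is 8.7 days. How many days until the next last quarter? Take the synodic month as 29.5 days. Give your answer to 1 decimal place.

13.4 days

Last quarter is 0.75 of the way through the cycle: age 0.75 × 29.5 = 22.125 d.
That is 22.125 − 8.7 = 13.425 days ahead.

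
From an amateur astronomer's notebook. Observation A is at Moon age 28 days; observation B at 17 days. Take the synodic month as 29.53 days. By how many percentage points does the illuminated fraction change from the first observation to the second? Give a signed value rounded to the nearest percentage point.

+92 percentage points

θ₁ = 360° × 28/29.53 = 341.3°, f₁ = (1 − cos θ₁)/2 = 0.026.
θ₂ = 360° × 17/29.53 = 207.2°, f₂ = (1 − cos θ₂)/2 = 0.945.
Change = f₂ − f₁ = +0.918 → +92 percentage points.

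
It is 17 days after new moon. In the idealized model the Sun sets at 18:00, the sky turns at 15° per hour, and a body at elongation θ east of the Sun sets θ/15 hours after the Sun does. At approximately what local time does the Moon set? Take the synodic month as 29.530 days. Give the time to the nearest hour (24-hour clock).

Phase angle: θ = 360°·(17 d)/(29.530 d) = 207.2°.
At 15° of sky rotation per hour, 207.2° corresponds to a 13.82 h lag.
18:00 + 13.82 h ≈ 07:49 → 08:00 to the nearest hour.

08:00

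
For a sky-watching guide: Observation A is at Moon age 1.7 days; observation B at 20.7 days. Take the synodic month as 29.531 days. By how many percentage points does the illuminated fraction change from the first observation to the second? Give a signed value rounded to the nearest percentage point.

+62 pp

First observation: θ = 360°·1.7/29.531 = 20.7°, so f = 0.032.
Second observation: θ = 252.3°, f = 0.652.
Δf = 0.652 − 0.032 = +0.619, i.e. +62 pp.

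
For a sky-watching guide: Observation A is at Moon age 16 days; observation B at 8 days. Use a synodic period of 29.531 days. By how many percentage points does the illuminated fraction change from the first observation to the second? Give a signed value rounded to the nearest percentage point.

-42 percentage points

θ₁ = 360° × 16/29.531 = 195.0°, f₁ = (1 − cos θ₁)/2 = 0.983.
θ₂ = 360° × 8/29.531 = 97.5°, f₂ = (1 − cos θ₂)/2 = 0.565.
Change = f₂ − f₁ = -0.417 → -42 percentage points.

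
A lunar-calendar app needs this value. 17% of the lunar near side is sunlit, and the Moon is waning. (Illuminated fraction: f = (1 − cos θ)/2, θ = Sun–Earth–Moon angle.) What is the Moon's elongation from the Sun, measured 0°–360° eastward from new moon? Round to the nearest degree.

cos θ = 1 − 2f = 0.660, giving a principal value of 48.7°.
A waning Moon lies in 180°–360°, so θ = 360° − 48.7° = 311.3°.

311°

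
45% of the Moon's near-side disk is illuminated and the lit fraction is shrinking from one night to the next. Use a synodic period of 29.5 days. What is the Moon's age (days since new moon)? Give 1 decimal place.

From f = (1 − cos θ)/2: cos θ = 1 − 2×0.45 = 0.100; arccos → 84.3°.
Waning ⇒ past full, so θ = 360° − 84.3° = 275.7°.
That fraction of the synodic month is 275.7/360 × 29.5 d ≈ 22.60 d.

22.6 days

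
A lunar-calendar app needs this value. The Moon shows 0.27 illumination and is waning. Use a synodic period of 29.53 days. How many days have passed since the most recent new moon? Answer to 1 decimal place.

24.4 days

cos θ = 1 − 2f = 0.460, giving a principal value of 62.6°.
Waning ⇒ past full, so θ = 360° − 62.6° = 297.4°.
At 360°/29.53 d per day, 297.4° corresponds to 24.39 days.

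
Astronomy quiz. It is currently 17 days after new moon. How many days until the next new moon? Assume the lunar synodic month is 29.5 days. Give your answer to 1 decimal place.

One full lunation from the last new moon is 29.5 d; remaining = 29.5 − 17 = 12.500 d.

12.5 days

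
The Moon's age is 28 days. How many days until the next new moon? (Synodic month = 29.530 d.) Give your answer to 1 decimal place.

1.5 days

The next new moon completes the synodic month: 29.530 − 28 = 1.530 days.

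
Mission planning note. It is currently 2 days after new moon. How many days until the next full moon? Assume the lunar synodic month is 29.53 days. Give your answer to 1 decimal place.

Full moon is 0.5 of the way through the cycle: age 0.5 × 29.53 = 14.765 d.
That is 14.765 − 2 = 12.765 days ahead.

12.8 days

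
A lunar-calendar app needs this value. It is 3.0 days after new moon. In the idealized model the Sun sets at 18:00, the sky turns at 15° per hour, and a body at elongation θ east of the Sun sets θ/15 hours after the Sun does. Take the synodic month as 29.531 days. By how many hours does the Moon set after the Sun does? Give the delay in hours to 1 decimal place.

Elongation θ = 360° × 3.0/29.531 ≈ 36.6°.
At 15° of sky rotation per hour, 36.6° corresponds to a 2.44 h lag.
So the Moon sets 2.44 h after the Sun.

2.4 h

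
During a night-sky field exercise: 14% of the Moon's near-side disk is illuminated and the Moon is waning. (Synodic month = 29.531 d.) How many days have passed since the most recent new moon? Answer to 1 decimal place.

25.9 days

From f = (1 − cos θ)/2: cos θ = 1 − 2×0.14 = 0.720; arccos → 43.9°.
A waning Moon lies in 180°–360°, so θ = 360° − 43.9° = 316.1°.
That fraction of the synodic month is 316.1/360 × 29.531 d ≈ 25.93 d.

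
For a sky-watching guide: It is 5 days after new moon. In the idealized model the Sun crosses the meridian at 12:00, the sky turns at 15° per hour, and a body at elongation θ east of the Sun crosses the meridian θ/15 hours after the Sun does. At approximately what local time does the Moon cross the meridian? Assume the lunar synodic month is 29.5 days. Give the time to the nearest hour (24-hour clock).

16:00

The Moon has covered 5/29.5 of its cycle, so θ ≈ 360° × 5/29.5 = 61.0°.
Delay after the Sun = 61.0° / (15°/h) ≈ 4.07 h.
12:00 + 4.07 h ≈ 16:04 → 16:00 to the nearest hour.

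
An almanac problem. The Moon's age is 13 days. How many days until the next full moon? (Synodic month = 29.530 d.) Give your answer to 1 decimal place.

1.8 days

Full moon is 0.5 of the way through the cycle: age 0.5 × 29.530 = 14.765 d.
That is 14.765 − 13 = 1.765 days ahead.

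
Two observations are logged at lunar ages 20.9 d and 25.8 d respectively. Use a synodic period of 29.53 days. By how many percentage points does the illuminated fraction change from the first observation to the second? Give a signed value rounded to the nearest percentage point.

-48 pp

First observation: θ = 360°·20.9/29.53 = 254.8°, so f = 0.631.
Second observation: θ = 314.5°, f = 0.149.
Δf = 0.149 − 0.631 = -0.482, i.e. -48 pp.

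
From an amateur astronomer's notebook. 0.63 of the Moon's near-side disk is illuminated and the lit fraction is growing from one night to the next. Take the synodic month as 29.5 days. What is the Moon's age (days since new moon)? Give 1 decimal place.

From f = (1 − cos θ)/2: cos θ = 1 − 2×0.63 = -0.260; arccos → 105.1°.
The Moon is waxing (0°–180°), so θ = 105.1° directly.
At 360°/29.5 d per day, 105.1° corresponds to 8.61 days.

8.6 days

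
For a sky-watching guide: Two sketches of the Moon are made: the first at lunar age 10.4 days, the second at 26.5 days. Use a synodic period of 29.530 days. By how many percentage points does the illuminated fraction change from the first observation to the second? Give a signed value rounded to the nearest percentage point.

First observation: θ = 360°·10.4/29.530 = 126.8°, so f = 0.799.
Second observation: θ = 323.1°, f = 0.100.
Δf = 0.100 − 0.799 = -0.699, i.e. -70 pp.

-70 pp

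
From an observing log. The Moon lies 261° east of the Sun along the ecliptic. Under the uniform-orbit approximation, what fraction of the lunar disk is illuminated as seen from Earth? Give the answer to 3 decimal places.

0.578

cos 261° = (-0.156), so f = (1 − (-0.156))/2 = 0.578.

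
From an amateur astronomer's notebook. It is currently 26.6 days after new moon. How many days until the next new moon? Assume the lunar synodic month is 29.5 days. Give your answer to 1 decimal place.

2.9 days

One full lunation from the last new moon is 29.5 d; remaining = 29.5 − 26.6 = 2.900 d.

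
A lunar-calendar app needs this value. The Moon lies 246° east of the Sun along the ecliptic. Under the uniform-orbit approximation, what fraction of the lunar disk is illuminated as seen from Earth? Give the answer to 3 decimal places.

0.703

cos 246° = (-0.407), so f = (1 − (-0.407))/2 = 0.703.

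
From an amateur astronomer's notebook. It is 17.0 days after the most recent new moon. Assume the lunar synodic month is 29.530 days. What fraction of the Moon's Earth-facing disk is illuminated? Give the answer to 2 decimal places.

Phase angle: θ = 360°·(17.0 d)/(29.530 d) = 207.2°.
cos 207.2° = (-0.889), so f = (1 − (-0.889))/2 = 0.945.

0.94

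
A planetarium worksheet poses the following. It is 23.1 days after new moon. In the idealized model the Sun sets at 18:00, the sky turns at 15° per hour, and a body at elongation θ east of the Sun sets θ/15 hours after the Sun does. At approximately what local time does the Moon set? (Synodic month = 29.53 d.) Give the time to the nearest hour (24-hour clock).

13:00

Phase angle: θ = 360°·(23.1 d)/(29.53 d) = 281.6°.
At 15° of sky rotation per hour, 281.6° corresponds to a 18.77 h lag.
18:00 + 18.77 h ≈ 12:46 → 13:00 to the nearest hour.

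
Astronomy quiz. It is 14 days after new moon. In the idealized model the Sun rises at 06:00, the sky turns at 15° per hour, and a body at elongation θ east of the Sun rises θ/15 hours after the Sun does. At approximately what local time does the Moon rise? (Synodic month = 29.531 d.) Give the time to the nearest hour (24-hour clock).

Elongation θ = 360° × 14/29.531 ≈ 170.7°.
Delay after the Sun = 170.7° / (15°/h) ≈ 11.38 h.
06:00 + 11.38 h ≈ 17:23 → 17:00 to the nearest hour.

17:00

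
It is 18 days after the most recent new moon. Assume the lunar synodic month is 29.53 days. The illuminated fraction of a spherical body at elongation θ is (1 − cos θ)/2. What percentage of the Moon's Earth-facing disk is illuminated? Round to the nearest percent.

89%

The Moon has covered 18/29.53 of its cycle, so θ ≈ 360° × 18/29.53 = 219.4°.
cos 219.4° = (-0.772), so f = (1 − (-0.772))/2 = 0.886, so 89%.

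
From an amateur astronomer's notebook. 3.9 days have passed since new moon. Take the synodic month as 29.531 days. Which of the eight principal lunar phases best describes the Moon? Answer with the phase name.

At 3.9/29.531 of the cycle, θ ≈ 48° — the waxing crescent range.

waxing crescent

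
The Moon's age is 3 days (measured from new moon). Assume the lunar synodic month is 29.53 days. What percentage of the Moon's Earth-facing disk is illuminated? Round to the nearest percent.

Elongation θ = 360° × 3/29.53 ≈ 36.6°.
With cos θ = 0.803, the lit fraction is (1 − 0.803)/2 ≈ 0.098, so 10%.

10%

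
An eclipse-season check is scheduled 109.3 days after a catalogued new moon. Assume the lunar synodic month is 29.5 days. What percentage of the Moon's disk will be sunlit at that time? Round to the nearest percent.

64%

Reduce mod P: 109.3 − 3×29.5 = 20.80 d into the current lunation.
The Moon has covered 20.80/29.5 of its cycle, so θ ≈ 360° × 20.80/29.5 = 253.8°.
Illuminated fraction = (1 − cos 253.8°)/2 = (1 − (-0.278))/2 ≈ 0.639, so 64%.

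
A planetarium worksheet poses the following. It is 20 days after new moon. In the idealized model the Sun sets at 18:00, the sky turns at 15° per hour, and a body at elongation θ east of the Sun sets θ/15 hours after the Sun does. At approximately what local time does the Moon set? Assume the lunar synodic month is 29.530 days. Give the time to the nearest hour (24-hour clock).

10:00

Phase angle: θ = 360°·(20 d)/(29.530 d) = 243.8°.
At 15° of sky rotation per hour, 243.8° corresponds to a 16.25 h lag.
18:00 + 16.25 h ≈ 10:15 → 10:00 to the nearest hour.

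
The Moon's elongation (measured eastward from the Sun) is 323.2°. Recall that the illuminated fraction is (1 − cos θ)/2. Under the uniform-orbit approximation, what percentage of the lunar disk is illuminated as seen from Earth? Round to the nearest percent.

10%

Half-versine of 323.2°: (1 − 0.801)/2 = 0.100, i.e. 10%.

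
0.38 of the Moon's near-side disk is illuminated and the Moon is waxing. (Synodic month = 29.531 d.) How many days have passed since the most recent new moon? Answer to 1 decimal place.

6.2 days

Invert f = (1 − cos θ)/2 to get cos θ = 1 − 2(0.38) = 0.240, hence θ₀ = arccos 0.240 = 76.1°.
Before full moon the principal value applies: θ = 76.1°.
That fraction of the synodic month is 76.1/360 × 29.531 d ≈ 6.24 d.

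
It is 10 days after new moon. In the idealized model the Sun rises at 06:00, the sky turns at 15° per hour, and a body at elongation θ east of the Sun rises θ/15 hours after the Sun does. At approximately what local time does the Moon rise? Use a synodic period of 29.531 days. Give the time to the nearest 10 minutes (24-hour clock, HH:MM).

14:10

The Moon has covered 10/29.531 of its cycle, so θ ≈ 360° × 10/29.531 = 121.9°.
The Moon trails the Sun by θ/15 = 121.9/15 ≈ 8.13 hours.
06:00 + 8.127 h ≈ 14:08 → 14:10 to the nearest ten minutes.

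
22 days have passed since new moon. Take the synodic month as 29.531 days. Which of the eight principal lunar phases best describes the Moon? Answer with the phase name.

θ ≈ 360° × 22/29.531 = 268°, which falls in the last quarter sector.

last quarter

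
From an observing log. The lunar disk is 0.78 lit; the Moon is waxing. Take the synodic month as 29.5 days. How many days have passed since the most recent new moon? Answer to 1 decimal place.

10.2 days

Invert f = (1 − cos θ)/2 to get cos θ = 1 − 2(0.78) = -0.560, hence θ₀ = arccos -0.560 = 124.1°.
Waxing ⇒ before full, so θ = 124.1°.
Age = 29.5 × 124.1°/360° ≈ 10.17 days.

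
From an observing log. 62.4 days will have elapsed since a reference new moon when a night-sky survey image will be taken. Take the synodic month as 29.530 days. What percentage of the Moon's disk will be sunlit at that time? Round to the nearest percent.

62.4/29.530 = 2.113 lunations, so 2 complete cycles and 3.34 d into the next.
The Moon has covered 3.34/29.530 of its cycle, so θ ≈ 360° × 3.34/29.530 = 40.7°.
With cos θ = 0.758, the lit fraction is (1 − 0.758)/2 ≈ 0.121, so 12%.

12%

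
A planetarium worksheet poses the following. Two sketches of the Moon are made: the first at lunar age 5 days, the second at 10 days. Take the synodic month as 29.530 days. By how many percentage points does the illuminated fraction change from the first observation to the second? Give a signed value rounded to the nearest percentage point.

+51 pp

First observation: θ = 360°·5/29.530 = 61.0°, so f = 0.257.
Second observation: θ = 121.9°, f = 0.764.
Δf = 0.764 − 0.257 = +0.507, i.e. +51 pp.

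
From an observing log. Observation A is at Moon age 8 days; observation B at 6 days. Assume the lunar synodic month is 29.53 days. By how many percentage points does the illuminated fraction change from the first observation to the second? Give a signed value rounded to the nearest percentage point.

θ₁ = 360° × 8/29.53 = 97.5°, f₁ = (1 − cos θ₁)/2 = 0.566.
θ₂ = 360° × 6/29.53 = 73.1°, f₂ = (1 − cos θ₂)/2 = 0.355.
Change = f₂ − f₁ = -0.210 → -21 percentage points.

-21 percentage points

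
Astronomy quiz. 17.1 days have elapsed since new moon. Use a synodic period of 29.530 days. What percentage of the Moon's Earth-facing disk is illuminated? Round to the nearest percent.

Phase angle: θ = 360°·(17.1 d)/(29.530 d) = 208.5°.
Illuminated fraction = (1 − cos 208.5°)/2 = (1 − (-0.879))/2 ≈ 0.940, so 94%.

94%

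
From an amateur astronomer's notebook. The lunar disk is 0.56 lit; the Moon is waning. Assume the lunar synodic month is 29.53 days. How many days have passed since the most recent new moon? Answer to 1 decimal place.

From f = (1 − cos θ)/2: cos θ = 1 − 2×0.56 = -0.120; arccos → 96.9°.
Waning ⇒ past full, so θ = 360° − 96.9° = 263.1°.
Age = 29.53 × 263.1°/360° ≈ 21.58 days.

21.6 days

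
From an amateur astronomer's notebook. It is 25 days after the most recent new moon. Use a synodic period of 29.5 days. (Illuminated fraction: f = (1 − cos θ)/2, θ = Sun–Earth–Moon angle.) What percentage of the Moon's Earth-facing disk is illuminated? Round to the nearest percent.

Elongation θ = 360° × 25/29.5 ≈ 305.1°.
cos 305.1° = 0.575, so f = (1 − 0.575)/2 = 0.213, so 21%.

21%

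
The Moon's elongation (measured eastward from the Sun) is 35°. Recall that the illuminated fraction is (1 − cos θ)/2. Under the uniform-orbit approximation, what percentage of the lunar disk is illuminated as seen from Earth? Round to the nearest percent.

9%

cos 35° = 0.819, so f = (1 − 0.819)/2 = 0.090, i.e. 9%.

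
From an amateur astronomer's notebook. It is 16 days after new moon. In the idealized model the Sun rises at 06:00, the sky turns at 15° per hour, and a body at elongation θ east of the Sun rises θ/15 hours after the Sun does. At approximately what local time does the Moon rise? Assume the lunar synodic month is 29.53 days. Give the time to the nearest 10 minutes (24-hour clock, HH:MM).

Elongation θ = 360° × 16/29.53 ≈ 195.1°.
The Moon trails the Sun by θ/15 = 195.1/15 ≈ 13.00 hours.
06:00 + 13.004 h ≈ 19:00 → 19:00 to the nearest ten minutes.

19:00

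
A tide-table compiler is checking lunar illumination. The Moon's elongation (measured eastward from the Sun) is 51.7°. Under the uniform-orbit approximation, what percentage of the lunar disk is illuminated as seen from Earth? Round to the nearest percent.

Half-versine of 51.7°: (1 − 0.620)/2 = 0.190, i.e. 19%.

19%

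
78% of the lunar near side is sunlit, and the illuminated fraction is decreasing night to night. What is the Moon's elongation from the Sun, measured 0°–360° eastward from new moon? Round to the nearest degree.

cos θ = 1 − 2f = -0.560, giving a principal value of 124.1°.
Waning ⇒ past full, so θ = 360° − 124.1° = 235.9°.

236°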